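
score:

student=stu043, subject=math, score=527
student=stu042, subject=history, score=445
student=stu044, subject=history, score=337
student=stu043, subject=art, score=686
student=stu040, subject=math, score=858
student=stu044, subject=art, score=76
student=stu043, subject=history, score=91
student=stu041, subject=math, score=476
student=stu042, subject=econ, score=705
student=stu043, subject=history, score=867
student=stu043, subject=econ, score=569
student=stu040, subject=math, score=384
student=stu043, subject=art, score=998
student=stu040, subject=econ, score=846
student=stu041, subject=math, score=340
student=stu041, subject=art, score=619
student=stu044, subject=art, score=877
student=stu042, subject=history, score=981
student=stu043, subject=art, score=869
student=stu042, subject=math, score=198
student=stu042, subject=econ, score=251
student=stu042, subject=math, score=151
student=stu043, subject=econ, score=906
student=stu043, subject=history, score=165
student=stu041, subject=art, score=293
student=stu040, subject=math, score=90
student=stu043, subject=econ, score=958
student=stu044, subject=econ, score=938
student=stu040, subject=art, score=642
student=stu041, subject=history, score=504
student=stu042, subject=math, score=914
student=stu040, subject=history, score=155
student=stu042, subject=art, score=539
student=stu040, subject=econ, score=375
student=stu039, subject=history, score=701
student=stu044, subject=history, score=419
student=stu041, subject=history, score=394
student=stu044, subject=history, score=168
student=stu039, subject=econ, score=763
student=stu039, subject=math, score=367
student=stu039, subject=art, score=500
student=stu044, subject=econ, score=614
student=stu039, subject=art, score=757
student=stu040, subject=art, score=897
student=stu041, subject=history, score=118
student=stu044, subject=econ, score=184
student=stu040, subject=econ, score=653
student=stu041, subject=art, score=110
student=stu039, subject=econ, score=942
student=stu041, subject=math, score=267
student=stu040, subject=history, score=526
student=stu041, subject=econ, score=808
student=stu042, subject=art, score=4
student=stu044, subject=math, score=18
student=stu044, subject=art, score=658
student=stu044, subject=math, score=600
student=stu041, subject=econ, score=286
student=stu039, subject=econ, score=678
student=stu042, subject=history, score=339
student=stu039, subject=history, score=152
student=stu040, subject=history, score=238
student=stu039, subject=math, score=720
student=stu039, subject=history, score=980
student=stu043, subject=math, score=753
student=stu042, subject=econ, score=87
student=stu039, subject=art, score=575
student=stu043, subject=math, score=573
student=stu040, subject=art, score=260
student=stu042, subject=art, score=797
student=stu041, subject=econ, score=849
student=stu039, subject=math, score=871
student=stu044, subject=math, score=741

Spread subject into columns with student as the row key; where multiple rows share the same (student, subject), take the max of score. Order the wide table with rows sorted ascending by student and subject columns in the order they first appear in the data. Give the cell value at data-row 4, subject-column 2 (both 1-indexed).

With rows sorted ascending by student, row 4 is student=stu042. subject columns in first-appearance order: math, history, art, econ; column 2 is history.
Long rows with student=stu042, subject=history: max(445, 981, 339) = 981.

981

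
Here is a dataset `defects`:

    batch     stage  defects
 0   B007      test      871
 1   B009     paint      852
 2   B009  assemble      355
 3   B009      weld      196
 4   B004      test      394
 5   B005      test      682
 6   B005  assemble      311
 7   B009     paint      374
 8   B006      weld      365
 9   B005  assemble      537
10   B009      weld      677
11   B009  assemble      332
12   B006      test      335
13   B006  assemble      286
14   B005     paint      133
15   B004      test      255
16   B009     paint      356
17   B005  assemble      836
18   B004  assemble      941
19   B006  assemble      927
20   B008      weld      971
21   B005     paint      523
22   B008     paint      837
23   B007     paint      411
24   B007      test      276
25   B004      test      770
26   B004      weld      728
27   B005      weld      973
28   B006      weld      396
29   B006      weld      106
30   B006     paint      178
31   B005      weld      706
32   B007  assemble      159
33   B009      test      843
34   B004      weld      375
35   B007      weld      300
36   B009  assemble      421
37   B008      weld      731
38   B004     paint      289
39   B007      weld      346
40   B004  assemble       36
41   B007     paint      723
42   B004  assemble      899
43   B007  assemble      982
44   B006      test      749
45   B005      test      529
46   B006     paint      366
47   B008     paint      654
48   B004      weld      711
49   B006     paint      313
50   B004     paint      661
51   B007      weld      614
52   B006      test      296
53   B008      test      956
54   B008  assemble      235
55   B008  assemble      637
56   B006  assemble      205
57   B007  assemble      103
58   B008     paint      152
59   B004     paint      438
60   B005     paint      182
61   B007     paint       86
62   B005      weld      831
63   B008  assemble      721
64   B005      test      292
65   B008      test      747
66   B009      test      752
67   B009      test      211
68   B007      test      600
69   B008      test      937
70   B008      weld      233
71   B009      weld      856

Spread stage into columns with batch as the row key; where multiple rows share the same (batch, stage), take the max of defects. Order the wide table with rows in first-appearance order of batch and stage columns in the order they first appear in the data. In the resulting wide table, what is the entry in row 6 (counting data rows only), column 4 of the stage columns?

With rows in first-appearance order of batch, row 6 is batch=B008. stage columns in first-appearance order: test, paint, assemble, weld; column 4 is weld.
Long rows with batch=B008, stage=weld: max(971, 731, 233) = 971.

971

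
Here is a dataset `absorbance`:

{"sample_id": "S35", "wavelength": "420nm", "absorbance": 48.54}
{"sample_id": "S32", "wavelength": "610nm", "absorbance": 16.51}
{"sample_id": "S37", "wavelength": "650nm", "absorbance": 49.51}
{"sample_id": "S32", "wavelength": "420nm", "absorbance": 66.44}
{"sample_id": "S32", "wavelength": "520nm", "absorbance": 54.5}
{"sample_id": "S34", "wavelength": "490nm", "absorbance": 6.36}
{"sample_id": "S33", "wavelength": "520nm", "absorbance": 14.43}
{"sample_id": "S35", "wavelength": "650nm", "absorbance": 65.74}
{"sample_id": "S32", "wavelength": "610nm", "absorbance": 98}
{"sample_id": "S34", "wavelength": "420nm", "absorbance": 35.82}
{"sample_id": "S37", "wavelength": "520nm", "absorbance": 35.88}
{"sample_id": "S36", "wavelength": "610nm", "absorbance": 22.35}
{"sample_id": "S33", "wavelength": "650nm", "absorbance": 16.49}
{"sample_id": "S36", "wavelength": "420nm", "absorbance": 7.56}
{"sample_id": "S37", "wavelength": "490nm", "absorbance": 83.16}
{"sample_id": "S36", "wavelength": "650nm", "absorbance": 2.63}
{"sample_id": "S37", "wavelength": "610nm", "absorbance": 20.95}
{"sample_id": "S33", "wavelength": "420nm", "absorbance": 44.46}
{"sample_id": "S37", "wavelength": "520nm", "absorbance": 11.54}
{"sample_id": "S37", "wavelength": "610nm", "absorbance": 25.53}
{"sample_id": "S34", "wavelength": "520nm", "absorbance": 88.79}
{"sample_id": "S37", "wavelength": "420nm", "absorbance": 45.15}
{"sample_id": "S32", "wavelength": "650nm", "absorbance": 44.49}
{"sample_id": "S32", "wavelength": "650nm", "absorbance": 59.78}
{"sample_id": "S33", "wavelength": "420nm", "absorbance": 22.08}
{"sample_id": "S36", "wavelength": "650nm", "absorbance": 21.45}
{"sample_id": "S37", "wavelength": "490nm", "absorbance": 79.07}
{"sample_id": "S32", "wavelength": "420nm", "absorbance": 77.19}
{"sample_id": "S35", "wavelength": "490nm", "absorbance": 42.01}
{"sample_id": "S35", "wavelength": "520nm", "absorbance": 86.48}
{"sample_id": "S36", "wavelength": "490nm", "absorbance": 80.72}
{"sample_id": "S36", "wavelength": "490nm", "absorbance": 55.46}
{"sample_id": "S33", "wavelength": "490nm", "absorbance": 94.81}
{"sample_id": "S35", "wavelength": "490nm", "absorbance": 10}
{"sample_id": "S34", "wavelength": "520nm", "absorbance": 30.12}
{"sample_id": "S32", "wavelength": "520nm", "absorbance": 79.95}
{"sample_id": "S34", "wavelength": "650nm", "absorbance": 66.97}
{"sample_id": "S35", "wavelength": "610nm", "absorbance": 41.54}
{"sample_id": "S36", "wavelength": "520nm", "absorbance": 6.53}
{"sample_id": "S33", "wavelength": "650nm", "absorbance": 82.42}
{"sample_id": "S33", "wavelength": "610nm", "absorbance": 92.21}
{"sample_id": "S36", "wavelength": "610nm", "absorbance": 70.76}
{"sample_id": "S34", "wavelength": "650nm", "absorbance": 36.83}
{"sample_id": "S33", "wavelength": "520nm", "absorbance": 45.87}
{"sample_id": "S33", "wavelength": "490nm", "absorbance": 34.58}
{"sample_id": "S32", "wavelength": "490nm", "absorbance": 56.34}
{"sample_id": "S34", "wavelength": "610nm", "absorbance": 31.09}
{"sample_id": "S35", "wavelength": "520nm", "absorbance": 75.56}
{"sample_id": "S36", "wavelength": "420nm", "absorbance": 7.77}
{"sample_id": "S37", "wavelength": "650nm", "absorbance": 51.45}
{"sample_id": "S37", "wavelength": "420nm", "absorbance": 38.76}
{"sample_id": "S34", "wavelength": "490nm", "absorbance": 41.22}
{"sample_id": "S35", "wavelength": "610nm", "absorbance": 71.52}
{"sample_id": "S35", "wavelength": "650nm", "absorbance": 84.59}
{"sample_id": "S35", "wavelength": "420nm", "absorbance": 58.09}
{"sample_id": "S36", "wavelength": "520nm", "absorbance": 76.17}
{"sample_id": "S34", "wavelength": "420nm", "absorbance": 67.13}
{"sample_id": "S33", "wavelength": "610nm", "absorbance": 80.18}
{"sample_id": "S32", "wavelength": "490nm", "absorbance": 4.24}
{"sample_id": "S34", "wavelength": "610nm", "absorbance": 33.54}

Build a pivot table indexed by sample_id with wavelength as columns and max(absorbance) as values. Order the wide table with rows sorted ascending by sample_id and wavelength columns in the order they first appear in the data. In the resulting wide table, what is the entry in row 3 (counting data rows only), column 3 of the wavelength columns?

66.97

With rows sorted ascending by sample_id, row 3 is sample_id=S34. wavelength columns in first-appearance order: 420nm, 610nm, 650nm, 520nm, 490nm; column 3 is 650nm.
Long rows with sample_id=S34, wavelength=650nm: max(66.97, 36.83) = 66.97.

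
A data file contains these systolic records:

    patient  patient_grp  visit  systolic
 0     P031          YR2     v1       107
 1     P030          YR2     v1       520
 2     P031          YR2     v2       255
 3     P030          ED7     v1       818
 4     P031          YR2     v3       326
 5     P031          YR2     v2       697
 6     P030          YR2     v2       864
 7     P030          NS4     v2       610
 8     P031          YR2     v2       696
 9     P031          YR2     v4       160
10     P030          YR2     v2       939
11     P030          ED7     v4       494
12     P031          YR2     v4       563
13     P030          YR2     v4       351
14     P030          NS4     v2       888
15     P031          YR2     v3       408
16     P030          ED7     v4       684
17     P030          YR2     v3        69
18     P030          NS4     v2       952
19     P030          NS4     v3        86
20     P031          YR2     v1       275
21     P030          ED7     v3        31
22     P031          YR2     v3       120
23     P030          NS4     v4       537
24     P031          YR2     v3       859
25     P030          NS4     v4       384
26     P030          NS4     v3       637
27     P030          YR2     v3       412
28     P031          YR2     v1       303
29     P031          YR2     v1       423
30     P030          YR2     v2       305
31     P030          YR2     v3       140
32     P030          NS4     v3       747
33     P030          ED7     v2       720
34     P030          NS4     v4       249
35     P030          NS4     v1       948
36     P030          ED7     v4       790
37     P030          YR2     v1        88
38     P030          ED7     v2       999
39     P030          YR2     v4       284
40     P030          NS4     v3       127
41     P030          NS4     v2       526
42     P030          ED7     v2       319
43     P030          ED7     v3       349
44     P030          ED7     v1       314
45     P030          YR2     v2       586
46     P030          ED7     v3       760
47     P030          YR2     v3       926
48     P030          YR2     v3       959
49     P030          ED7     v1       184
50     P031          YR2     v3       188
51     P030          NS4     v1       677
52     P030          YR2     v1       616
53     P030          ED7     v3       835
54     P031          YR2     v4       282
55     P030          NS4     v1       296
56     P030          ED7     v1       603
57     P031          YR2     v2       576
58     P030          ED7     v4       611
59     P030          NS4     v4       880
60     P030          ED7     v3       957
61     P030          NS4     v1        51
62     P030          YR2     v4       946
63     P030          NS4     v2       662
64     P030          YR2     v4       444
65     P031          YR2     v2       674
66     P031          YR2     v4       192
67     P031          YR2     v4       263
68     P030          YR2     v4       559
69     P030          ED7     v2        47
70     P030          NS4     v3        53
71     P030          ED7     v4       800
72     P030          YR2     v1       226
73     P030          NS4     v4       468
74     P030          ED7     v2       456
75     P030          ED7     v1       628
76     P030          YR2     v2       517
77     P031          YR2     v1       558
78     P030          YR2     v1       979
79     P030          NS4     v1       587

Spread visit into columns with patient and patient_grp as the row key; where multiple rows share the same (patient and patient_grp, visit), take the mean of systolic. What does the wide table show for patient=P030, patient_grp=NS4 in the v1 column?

Rows with patient=P030, patient_grp=NS4 and visit=v1: systolic values are 948, 677, 296, 51, 587.
(948 + 677 + 296 + 51 + 587) / 5 = 511.80.

511.80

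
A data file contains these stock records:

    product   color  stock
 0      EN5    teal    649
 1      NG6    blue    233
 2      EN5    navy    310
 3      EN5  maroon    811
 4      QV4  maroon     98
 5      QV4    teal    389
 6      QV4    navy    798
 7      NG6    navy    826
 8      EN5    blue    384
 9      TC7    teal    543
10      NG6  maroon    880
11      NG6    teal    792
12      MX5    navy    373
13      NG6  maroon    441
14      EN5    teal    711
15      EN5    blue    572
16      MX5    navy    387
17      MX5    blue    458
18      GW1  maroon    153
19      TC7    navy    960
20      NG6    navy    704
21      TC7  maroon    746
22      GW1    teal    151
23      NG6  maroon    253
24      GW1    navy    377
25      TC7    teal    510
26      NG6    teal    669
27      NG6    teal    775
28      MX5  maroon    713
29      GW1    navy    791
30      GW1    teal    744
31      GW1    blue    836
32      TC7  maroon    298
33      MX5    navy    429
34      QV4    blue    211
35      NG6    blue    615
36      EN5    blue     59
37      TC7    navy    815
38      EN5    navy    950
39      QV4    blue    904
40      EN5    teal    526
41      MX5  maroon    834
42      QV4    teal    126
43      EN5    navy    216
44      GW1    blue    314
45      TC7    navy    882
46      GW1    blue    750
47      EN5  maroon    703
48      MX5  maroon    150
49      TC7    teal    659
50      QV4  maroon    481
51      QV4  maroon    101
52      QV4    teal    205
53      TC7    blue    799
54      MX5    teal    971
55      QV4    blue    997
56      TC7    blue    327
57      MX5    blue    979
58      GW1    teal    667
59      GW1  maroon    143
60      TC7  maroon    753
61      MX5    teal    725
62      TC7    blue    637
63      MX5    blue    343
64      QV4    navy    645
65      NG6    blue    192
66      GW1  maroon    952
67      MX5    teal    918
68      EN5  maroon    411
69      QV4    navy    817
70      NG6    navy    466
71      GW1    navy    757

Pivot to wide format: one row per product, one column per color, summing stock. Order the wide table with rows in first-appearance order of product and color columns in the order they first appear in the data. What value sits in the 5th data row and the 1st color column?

2614

With rows in first-appearance order of product, row 5 is product=MX5. color columns in first-appearance order: teal, blue, navy, maroon; column 1 is teal.
Long rows with product=MX5, color=teal: 971 + 725 + 918 = 2614.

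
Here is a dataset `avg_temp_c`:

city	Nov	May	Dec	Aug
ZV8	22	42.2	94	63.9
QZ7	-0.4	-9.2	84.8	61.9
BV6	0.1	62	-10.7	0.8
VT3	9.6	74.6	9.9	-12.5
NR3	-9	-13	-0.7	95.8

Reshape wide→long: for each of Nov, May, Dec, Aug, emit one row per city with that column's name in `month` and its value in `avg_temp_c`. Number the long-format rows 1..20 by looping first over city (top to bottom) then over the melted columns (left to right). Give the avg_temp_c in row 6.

-9.2

20 rows total (5 × 4). Row 6: index ⌊(6-1)/4⌋ = 1 into city → QZ7; (6-1) mod 4 = 1 into the melted columns → May.
So row 6 is (QZ7, May, -9.2); avg_temp_c = -9.2.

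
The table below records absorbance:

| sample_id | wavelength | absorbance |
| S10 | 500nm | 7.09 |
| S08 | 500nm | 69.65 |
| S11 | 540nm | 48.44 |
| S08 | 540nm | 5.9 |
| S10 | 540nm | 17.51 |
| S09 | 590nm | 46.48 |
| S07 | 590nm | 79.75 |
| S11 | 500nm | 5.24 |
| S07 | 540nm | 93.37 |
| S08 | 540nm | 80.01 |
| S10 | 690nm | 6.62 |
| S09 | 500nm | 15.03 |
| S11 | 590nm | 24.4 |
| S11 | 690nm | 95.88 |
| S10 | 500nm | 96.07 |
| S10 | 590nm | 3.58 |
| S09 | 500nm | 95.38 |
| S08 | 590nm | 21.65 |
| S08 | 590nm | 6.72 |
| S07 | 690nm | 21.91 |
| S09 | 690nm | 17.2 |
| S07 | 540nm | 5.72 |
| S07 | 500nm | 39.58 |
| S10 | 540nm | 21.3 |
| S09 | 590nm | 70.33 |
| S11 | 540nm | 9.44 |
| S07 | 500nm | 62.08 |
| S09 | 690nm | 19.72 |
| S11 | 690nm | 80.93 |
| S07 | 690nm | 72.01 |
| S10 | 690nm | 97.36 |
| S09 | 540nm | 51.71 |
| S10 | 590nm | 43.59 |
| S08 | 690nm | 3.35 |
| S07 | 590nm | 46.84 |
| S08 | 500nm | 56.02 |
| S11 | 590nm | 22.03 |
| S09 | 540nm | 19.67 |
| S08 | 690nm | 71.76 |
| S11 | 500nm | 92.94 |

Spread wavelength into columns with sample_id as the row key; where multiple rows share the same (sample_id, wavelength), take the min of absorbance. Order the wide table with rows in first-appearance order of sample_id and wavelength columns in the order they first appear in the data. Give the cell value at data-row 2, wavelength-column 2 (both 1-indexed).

5.9

With rows in first-appearance order of sample_id, row 2 is sample_id=S08. wavelength columns in first-appearance order: 500nm, 540nm, 590nm, 690nm; column 2 is 540nm.
Long rows with sample_id=S08, wavelength=540nm: min(5.9, 80.01) = 5.9.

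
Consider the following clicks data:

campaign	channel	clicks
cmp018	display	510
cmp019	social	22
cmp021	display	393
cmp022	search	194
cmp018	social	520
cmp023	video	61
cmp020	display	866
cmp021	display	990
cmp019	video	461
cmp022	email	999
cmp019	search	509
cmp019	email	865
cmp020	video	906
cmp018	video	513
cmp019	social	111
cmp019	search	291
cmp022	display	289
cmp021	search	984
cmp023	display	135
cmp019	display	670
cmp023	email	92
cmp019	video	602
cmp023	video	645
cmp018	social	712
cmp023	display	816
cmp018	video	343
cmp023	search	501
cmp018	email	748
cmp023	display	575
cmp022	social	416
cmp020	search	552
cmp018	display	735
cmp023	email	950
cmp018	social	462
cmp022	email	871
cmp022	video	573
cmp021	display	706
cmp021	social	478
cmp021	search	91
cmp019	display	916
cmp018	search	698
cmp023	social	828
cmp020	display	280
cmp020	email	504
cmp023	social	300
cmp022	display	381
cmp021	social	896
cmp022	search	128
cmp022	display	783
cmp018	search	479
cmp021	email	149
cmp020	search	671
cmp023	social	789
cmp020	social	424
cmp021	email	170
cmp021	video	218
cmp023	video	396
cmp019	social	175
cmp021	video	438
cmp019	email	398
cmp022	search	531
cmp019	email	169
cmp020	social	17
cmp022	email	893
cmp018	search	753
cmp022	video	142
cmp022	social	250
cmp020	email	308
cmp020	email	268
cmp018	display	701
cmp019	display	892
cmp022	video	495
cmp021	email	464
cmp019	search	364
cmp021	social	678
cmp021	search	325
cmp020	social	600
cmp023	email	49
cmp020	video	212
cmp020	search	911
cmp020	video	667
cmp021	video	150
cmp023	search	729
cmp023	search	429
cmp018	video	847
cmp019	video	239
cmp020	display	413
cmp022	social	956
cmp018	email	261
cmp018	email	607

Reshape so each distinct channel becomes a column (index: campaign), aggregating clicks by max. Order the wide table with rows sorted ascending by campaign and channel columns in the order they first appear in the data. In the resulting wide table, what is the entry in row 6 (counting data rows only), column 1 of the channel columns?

With rows sorted ascending by campaign, row 6 is campaign=cmp023. channel columns in first-appearance order: display, social, search, video, email; column 1 is display.
Long rows with campaign=cmp023, channel=display: max(135, 816, 575) = 816.

816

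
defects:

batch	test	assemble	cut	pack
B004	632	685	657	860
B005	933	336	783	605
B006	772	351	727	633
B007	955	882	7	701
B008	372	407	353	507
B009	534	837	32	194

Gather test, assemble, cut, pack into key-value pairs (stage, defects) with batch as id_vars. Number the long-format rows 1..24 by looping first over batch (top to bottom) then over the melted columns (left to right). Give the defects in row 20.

507

24 rows total (6 × 4). Row 20: index ⌊(20-1)/4⌋ = 4 into batch → B008; (20-1) mod 4 = 3 into the melted columns → pack.
So row 20 is (B008, pack, 507); defects = 507.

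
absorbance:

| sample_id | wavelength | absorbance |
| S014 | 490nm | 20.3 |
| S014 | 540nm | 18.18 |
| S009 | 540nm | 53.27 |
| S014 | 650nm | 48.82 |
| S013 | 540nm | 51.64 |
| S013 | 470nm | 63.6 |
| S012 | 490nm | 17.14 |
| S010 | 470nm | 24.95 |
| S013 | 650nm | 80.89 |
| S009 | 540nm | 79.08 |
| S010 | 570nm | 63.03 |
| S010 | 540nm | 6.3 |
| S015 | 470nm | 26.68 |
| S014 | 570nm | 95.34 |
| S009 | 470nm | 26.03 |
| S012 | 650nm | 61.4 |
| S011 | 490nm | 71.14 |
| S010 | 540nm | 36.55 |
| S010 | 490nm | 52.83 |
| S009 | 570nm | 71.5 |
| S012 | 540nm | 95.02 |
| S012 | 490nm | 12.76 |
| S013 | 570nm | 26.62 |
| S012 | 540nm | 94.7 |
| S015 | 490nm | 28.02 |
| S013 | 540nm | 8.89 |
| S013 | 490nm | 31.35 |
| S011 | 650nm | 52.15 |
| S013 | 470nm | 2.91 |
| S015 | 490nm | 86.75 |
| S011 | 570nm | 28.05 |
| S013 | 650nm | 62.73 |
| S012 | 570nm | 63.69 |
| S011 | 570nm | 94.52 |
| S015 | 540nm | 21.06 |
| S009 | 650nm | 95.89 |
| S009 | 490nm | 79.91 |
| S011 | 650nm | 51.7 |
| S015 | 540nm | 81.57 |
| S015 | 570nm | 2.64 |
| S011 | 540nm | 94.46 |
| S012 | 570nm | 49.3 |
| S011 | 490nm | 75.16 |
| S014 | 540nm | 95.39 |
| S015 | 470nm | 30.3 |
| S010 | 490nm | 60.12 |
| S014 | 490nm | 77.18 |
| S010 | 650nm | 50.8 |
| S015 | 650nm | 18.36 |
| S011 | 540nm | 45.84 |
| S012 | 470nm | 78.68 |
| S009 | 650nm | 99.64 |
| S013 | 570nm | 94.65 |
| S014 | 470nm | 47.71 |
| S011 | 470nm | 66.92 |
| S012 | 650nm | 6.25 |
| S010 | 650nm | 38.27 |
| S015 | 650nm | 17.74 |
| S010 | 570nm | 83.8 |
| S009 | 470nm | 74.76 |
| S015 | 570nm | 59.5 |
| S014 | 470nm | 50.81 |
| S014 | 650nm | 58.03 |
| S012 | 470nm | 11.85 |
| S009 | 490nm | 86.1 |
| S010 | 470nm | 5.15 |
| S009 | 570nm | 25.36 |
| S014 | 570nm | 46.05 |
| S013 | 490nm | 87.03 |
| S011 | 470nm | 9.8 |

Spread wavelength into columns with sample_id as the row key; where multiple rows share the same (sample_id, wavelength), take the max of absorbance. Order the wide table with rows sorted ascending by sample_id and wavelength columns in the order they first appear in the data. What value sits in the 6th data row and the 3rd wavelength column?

58.03

With rows sorted ascending by sample_id, row 6 is sample_id=S014. wavelength columns in first-appearance order: 490nm, 540nm, 650nm, 470nm, 570nm; column 3 is 650nm.
Long rows with sample_id=S014, wavelength=650nm: max(48.82, 58.03) = 58.03.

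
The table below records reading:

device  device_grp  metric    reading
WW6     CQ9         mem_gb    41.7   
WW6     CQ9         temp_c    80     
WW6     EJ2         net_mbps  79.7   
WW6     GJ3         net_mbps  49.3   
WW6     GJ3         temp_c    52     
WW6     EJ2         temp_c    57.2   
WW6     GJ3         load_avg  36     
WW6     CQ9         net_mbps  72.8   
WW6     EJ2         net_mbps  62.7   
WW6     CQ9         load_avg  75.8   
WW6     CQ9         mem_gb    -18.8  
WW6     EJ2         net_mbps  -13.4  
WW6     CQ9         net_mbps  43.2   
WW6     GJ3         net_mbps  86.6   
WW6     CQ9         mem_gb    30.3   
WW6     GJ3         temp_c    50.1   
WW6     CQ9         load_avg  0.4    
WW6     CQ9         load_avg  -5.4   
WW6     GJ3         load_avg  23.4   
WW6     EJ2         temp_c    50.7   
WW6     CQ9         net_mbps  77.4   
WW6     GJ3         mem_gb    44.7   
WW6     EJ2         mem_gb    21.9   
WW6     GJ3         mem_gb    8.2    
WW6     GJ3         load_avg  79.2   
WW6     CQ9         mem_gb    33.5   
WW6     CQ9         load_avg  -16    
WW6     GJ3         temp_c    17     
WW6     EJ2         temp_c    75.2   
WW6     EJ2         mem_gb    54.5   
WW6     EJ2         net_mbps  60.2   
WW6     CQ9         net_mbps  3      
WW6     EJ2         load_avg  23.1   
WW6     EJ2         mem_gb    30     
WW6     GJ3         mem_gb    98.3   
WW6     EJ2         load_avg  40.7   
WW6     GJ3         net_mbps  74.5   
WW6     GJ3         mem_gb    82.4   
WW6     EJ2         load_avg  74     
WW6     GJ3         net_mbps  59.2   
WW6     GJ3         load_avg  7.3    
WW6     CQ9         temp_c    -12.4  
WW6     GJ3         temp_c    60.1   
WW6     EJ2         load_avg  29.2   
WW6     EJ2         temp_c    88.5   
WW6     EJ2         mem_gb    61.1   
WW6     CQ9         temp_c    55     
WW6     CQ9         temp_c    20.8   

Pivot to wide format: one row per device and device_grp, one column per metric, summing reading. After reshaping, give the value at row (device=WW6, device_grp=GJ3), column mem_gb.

233.6

Rows with device=WW6, device_grp=GJ3 and metric=mem_gb: reading values are 44.7, 8.2, 98.3, 82.4.
44.7 + 8.2 + 98.3 + 82.4 = 233.6.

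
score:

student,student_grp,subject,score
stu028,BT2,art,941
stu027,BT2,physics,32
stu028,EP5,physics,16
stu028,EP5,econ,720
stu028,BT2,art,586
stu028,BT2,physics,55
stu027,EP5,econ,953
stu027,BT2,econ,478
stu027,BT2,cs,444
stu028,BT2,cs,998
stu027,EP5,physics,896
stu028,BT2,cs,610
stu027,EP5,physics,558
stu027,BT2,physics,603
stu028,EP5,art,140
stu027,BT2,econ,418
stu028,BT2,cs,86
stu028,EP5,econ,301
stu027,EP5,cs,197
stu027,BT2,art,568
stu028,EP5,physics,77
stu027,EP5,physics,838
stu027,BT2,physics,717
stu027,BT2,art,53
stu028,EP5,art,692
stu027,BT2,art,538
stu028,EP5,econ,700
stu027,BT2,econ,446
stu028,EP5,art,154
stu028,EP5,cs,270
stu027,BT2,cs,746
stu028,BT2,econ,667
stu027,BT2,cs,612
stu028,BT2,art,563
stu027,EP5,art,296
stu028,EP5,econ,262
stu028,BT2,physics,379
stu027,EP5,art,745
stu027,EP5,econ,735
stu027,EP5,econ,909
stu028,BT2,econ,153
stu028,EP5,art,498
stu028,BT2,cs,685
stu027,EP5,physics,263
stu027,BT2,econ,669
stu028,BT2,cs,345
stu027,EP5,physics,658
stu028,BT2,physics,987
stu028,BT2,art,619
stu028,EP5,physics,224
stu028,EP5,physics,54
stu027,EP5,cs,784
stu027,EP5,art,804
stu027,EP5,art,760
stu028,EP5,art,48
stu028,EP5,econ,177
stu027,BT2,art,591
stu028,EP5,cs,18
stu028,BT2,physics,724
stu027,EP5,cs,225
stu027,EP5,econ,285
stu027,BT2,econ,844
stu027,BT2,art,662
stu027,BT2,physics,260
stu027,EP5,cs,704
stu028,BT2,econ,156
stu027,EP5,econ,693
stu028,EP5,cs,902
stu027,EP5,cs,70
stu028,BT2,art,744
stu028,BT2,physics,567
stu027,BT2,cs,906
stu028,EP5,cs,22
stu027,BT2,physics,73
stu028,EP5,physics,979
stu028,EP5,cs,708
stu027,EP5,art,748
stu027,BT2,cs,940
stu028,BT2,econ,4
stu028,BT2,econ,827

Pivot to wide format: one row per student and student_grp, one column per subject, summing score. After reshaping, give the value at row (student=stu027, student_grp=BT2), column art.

Rows with student=stu027, student_grp=BT2 and subject=art: score values are 568, 53, 538, 591, 662.
568 + 53 + 538 + 591 + 662 = 2412.

2412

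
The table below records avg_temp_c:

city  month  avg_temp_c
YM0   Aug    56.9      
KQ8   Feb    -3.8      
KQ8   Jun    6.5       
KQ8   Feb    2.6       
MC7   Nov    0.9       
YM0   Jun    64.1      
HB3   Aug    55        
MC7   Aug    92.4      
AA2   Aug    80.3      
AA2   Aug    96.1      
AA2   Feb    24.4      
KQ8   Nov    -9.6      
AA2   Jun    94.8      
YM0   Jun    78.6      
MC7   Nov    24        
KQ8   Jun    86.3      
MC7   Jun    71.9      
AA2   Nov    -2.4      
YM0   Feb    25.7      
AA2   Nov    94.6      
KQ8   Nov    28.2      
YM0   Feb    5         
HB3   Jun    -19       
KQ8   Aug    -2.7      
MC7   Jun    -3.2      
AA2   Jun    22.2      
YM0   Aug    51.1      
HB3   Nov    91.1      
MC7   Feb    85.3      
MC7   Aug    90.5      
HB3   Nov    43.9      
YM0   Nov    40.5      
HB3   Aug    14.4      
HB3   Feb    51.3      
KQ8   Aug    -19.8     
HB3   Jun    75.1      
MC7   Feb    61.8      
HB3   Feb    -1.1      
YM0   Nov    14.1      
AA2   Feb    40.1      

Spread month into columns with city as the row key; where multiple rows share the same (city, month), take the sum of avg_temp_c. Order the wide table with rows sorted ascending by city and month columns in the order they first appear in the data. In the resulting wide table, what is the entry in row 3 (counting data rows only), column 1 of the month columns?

With rows sorted ascending by city, row 3 is city=KQ8. month columns in first-appearance order: Aug, Feb, Jun, Nov; column 1 is Aug.
Long rows with city=KQ8, month=Aug: -2.7 + -19.8 = -22.5.

-22.5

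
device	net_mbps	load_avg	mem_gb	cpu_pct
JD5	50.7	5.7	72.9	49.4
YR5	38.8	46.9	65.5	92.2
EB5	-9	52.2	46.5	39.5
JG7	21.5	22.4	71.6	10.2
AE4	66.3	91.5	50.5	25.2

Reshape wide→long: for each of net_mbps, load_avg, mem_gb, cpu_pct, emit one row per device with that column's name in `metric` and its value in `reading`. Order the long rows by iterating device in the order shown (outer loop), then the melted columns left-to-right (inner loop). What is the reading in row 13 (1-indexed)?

20 rows total (5 × 4). Row 13: index ⌊(13-1)/4⌋ = 3 into device → JG7; (13-1) mod 4 = 0 into the melted columns → net_mbps.
So row 13 is (JG7, net_mbps, 21.5); reading = 21.5.

21.5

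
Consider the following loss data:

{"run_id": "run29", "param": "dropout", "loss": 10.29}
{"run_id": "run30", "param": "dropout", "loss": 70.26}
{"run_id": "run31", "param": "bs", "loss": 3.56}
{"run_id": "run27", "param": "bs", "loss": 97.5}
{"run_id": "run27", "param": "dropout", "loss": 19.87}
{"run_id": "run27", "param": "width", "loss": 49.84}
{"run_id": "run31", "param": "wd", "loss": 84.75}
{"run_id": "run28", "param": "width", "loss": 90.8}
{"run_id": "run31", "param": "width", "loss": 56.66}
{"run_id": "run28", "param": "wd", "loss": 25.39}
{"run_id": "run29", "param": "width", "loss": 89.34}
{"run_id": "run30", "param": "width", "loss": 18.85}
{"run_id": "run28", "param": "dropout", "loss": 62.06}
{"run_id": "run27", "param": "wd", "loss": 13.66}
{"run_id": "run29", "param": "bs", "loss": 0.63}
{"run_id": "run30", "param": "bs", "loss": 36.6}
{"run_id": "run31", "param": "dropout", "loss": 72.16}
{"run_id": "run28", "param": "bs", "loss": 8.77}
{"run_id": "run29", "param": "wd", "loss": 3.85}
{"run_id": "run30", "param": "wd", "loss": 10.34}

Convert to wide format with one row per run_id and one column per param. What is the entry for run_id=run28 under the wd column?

25.39

Wide layout: rows indexed by run_id, columns are the 4 distinct param values (dropout, bs, width, wd).
Cell (run_id=run28, param=wd) draws from the long row where run_id=run28 and param=wd, which has loss=25.39.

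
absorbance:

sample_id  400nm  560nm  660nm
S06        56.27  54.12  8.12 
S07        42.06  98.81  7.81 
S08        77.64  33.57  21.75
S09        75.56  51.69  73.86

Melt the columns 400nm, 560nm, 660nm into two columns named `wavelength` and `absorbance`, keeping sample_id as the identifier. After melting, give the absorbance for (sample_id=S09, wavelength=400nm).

Unpivoting turns each (sample_id, wide-column) pair into one long row.
The wide cell at row S09, column 400nm holds 75.56, so the long row (S09, 400nm) has absorbance=75.56.

75.56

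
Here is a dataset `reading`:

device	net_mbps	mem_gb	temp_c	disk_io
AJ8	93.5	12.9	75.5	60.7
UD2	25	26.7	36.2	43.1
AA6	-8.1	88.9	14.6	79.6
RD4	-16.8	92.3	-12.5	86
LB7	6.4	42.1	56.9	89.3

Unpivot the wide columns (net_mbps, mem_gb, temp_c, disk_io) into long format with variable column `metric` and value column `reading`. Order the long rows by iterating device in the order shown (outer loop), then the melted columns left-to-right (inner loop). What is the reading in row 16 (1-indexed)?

86

20 rows total (5 × 4). Row 16: index ⌊(16-1)/4⌋ = 3 into device → RD4; (16-1) mod 4 = 3 into the melted columns → disk_io.
So row 16 is (RD4, disk_io, 86); reading = 86.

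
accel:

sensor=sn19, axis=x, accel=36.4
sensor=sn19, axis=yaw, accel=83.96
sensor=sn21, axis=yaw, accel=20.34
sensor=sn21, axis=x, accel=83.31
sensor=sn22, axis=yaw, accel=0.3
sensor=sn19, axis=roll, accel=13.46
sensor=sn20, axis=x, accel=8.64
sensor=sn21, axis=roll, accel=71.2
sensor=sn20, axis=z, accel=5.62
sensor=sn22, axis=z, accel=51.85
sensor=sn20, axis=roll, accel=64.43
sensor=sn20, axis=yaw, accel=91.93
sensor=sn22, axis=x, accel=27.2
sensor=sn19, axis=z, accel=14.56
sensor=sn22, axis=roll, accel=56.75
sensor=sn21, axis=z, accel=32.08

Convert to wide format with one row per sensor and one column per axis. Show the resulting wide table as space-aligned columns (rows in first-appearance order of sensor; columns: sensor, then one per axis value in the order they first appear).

Columns: sensor plus the 4 distinct axis values (x, yaw, roll, z).
For example, row sn19 column x takes accel=36.4 from the long row (sn19, x).

sensor  x      yaw    roll   z    
sn19    36.4   83.96  13.46  14.56
sn21    83.31  20.34  71.2   32.08
sn22    27.2   0.3    56.75  51.85
sn20    8.64   91.93  64.43  5.62 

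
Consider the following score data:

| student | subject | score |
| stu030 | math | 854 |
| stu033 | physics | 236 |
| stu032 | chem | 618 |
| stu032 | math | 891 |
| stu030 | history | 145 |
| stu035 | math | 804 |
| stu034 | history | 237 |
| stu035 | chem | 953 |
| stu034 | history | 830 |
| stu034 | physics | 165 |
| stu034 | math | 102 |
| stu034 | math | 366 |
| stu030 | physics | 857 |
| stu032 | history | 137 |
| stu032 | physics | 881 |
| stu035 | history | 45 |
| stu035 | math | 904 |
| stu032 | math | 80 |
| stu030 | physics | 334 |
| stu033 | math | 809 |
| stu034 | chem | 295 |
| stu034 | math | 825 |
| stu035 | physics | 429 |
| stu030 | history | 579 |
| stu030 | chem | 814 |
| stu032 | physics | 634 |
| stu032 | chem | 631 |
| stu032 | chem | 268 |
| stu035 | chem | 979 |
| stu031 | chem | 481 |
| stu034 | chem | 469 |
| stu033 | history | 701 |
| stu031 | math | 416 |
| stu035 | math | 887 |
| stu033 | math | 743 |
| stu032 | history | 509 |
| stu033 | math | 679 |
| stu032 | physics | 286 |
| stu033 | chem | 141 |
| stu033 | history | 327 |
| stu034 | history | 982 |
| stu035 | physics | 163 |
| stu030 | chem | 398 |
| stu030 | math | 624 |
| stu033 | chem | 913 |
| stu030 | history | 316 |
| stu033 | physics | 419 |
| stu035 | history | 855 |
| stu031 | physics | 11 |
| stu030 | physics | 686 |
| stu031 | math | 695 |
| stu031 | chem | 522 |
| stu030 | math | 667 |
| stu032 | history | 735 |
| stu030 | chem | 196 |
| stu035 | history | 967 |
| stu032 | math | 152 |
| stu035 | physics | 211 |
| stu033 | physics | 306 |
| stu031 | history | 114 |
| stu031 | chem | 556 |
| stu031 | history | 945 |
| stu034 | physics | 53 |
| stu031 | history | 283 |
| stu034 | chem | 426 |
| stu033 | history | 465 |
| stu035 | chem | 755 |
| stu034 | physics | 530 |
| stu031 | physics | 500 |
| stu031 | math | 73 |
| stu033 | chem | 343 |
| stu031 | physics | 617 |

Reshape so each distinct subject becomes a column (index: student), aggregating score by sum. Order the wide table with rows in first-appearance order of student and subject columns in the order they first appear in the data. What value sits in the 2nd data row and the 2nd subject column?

With rows in first-appearance order of student, row 2 is student=stu033. subject columns in first-appearance order: math, physics, chem, history; column 2 is physics.
Long rows with student=stu033, subject=physics: 236 + 419 + 306 = 961.

961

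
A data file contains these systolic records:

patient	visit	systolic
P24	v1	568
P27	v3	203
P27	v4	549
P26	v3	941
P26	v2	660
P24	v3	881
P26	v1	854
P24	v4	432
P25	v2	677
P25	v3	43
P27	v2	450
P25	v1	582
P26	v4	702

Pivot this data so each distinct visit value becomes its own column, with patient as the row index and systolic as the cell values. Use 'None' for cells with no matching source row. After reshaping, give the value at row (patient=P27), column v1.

No long-format row has patient=P27 and visit=v1, so the cell is None.

None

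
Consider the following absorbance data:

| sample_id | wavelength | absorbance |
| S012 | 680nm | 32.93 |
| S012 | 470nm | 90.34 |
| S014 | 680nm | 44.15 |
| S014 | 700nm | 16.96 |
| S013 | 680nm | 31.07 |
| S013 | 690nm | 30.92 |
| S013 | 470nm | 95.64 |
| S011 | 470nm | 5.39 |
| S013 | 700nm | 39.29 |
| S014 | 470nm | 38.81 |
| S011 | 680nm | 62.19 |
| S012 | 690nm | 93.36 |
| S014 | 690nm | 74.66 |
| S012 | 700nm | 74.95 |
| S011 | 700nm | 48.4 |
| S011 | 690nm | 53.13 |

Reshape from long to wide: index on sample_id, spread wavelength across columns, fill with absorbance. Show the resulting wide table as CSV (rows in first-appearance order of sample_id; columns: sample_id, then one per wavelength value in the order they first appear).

Columns: sample_id plus the 4 distinct wavelength values (680nm, 470nm, 700nm, 690nm).
For example, row S012 column 680nm takes absorbance=32.93 from the long row (S012, 680nm).

sample_id,680nm,470nm,700nm,690nm
S012,32.93,90.34,74.95,93.36
S014,44.15,38.81,16.96,74.66
S013,31.07,95.64,39.29,30.92
S011,62.19,5.39,48.4,53.13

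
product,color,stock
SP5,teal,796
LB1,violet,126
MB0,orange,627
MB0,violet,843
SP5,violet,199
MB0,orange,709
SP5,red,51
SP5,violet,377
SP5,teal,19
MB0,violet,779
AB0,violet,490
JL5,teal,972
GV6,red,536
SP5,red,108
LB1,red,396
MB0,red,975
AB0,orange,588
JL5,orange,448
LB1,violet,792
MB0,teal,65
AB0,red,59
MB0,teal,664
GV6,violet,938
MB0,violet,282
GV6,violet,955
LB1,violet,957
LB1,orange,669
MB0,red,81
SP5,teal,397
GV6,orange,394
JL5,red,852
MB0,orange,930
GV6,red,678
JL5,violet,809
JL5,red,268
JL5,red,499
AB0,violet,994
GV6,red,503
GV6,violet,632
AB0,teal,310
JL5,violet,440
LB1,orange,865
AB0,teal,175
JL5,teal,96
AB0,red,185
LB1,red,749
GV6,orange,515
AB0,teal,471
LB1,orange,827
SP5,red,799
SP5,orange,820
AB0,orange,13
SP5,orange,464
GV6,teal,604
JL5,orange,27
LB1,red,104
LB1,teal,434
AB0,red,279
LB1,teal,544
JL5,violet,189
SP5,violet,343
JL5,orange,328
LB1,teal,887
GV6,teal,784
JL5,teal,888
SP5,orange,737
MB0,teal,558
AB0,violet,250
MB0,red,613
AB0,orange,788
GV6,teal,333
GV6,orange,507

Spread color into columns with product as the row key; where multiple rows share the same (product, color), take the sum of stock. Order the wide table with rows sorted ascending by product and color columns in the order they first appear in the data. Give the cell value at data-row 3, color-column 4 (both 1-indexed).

1619

With rows sorted ascending by product, row 3 is product=JL5. color columns in first-appearance order: teal, violet, orange, red; column 4 is red.
Long rows with product=JL5, color=red: 852 + 268 + 499 = 1619.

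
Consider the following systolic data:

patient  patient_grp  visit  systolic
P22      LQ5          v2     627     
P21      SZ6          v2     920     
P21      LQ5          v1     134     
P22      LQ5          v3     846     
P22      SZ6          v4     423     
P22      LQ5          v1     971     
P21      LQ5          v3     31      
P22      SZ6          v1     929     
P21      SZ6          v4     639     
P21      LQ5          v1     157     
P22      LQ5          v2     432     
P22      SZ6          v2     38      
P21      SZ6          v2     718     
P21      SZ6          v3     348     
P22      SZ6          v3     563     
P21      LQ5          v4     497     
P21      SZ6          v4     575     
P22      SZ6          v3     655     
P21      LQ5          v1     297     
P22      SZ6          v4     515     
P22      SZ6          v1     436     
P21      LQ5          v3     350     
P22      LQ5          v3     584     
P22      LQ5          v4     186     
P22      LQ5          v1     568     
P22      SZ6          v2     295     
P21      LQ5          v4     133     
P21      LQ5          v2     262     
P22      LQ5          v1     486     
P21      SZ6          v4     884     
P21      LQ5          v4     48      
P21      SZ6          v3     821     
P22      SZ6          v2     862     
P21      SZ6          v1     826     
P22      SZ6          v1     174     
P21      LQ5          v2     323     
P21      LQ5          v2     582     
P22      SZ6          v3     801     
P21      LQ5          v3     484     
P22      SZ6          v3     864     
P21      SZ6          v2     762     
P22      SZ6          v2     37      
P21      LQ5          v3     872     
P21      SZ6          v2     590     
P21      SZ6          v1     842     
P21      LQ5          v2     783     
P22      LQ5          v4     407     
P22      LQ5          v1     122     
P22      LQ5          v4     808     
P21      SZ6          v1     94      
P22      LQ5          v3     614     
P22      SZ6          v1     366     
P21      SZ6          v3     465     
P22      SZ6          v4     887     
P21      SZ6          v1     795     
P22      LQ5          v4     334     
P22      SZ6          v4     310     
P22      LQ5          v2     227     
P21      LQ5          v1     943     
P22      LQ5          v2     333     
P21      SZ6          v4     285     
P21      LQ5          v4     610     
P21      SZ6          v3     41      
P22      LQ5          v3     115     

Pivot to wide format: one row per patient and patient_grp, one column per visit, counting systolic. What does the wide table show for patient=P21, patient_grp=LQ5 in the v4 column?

Rows with patient=P21, patient_grp=LQ5 and visit=v4: systolic values are 497, 133, 48, 610.
4 rows match — count = 4.

4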